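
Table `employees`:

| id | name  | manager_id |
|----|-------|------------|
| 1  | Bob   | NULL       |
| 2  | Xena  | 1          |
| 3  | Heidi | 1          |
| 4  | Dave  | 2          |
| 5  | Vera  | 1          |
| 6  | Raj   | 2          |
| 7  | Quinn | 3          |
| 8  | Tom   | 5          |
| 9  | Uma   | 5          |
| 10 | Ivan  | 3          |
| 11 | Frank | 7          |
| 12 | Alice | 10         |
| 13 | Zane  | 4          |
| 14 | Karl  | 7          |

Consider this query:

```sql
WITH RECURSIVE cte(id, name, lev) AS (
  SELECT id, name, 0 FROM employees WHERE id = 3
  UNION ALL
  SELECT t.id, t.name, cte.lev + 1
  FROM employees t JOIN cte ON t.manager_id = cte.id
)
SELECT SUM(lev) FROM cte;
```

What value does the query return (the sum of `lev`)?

Base: id=3 (Heidi) at lev 0.
Iteration 1: rows with manager_id in {3} -> Quinn (id 7, lev 1), Ivan (id 10, lev 1).
Iteration 2: rows with manager_id in {7,10} -> Frank (id 11, lev 2), Alice (id 12, lev 2), Karl (id 14, lev 2).
Iteration 3: no rows with manager_id in {11,12,14}; recursion stops.
SUM(lev) = 0 + 1 + 1 + 2 + 2 + 2 = 8.

8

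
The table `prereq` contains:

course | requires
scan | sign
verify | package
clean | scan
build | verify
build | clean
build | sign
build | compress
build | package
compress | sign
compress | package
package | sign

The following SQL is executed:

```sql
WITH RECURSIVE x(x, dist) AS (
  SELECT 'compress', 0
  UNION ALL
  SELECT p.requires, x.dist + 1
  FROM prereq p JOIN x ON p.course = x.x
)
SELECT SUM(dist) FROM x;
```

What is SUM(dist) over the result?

4

Base: (compress, dist=0).
Iteration 1: edges from {compress} -> (package, dist=1), (sign, dist=1).
Iteration 2: edges from {package,sign} -> (sign, dist=2).
Iteration 3: no outgoing edges from {sign}; recursion stops.
SUM(dist) = 0 + 1 + 1 + 2 = 4.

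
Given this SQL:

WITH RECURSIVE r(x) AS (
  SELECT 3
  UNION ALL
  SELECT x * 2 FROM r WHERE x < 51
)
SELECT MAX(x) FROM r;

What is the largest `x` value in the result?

Base: x=3.
Iteration 1: 3 < 51 holds -> x = 3 * 2 = 6.
Iteration 2: 6 < 51 holds -> x = 6 * 2 = 12.
Iteration 3: 12 < 51 holds -> x = 12 * 2 = 24.
Iteration 4: 24 < 51 holds -> x = 24 * 2 = 48.
Iteration 5: 48 < 51 holds -> x = 48 * 2 = 96.
Iteration 6: 96 < 51 fails; recursion stops.
x values: 3, 6, 12, 24, 48, 96; the maximum is 96.

96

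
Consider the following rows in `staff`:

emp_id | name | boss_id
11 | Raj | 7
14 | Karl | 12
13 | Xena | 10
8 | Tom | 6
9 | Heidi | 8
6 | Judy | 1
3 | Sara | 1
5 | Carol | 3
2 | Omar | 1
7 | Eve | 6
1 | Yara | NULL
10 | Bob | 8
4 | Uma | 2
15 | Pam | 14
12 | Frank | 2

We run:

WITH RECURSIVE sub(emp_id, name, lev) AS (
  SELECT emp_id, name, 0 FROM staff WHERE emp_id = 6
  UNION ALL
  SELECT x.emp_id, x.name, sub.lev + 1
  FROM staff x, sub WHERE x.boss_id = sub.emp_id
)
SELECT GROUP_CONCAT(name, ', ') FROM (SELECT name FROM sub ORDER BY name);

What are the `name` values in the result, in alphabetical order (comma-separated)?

Bob, Eve, Heidi, Judy, Raj, Tom, Xena

Base: emp_id=6 (Judy) at lev 0.
Iteration 1: rows with boss_id in {6} -> Eve (id 7, lev 1), Tom (id 8, lev 1).
Iteration 2: rows with boss_id in {7,8} -> Heidi (id 9, lev 2), Bob (id 10, lev 2), Raj (id 11, lev 2).
Iteration 3: rows with boss_id in {9,10,11} -> Xena (id 13, lev 3).
Iteration 4: no rows with boss_id in {13}; recursion stops.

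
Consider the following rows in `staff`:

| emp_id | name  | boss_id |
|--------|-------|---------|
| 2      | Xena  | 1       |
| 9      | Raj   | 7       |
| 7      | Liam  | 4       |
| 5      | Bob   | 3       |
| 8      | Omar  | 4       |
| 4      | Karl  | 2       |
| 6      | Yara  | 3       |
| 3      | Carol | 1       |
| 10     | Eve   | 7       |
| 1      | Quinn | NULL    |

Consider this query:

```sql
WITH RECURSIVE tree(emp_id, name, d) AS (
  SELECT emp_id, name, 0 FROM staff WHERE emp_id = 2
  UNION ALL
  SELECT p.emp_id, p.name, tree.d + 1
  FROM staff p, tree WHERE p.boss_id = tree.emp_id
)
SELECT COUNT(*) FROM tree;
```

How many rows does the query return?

6

Base: emp_id=2 (Xena) at d 0.
Iteration 1: rows with boss_id in {2} -> Karl (id 4, d 1).
Iteration 2: rows with boss_id in {4} -> Liam (id 7, d 2), Omar (id 8, d 2).
Iteration 3: rows with boss_id in {7,8} -> Raj (id 9, d 3), Eve (id 10, d 3).
Iteration 4: no rows with boss_id in {9,10}; recursion stops.
Total rows emitted: 6.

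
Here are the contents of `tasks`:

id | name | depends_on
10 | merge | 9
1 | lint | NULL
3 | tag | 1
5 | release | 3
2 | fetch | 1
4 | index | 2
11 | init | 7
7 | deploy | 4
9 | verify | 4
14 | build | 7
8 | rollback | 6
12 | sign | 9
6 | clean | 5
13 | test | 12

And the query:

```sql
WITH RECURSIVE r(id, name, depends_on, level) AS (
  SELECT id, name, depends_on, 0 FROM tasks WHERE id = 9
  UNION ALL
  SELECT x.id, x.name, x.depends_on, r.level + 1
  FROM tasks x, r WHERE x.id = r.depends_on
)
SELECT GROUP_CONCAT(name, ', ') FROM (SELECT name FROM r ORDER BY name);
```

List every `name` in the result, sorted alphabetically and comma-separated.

Base: id=9 (verify), depends_on=4, level 0.
Iteration 1: join on id=4 -> index (id 4, depends_on=2, level 1).
Iteration 2: join on id=2 -> fetch (id 2, depends_on=1, level 2).
Iteration 3: join on id=1 -> lint (id 1, depends_on=NULL, level 3).
Iteration 4: depends_on is NULL; no match; recursion stops.

fetch, index, lint, verify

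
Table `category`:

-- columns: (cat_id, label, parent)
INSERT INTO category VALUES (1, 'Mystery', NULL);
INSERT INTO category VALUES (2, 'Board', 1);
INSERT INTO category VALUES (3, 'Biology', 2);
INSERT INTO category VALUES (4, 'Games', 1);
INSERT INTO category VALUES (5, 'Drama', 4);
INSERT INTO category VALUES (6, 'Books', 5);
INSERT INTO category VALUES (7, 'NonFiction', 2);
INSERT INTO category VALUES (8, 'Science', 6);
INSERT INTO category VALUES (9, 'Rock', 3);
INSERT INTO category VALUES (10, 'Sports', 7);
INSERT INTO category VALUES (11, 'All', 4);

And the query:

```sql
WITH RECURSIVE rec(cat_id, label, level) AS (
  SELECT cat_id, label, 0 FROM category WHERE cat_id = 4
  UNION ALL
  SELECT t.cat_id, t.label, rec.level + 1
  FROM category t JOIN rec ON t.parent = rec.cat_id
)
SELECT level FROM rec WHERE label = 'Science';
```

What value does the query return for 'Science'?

3

Base: cat_id=4 (Games) at level 0.
Iteration 1: rows with parent in {4} -> Drama (id 5, level 1), All (id 11, level 1).
Iteration 2: rows with parent in {5,11} -> Books (id 6, level 2).
Iteration 3: rows with parent in {6} -> Science (id 8, level 3).
Iteration 4: no rows with parent in {8}; recursion stops.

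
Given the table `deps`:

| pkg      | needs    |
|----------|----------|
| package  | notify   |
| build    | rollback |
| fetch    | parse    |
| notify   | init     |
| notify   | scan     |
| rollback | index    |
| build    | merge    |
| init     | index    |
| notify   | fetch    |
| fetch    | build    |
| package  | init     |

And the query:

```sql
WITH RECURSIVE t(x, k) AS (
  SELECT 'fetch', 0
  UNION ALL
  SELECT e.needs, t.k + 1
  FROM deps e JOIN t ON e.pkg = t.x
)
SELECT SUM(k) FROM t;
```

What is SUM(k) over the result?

9

Base: (fetch, k=0).
Iteration 1: edges from {fetch} -> (build, k=1), (parse, k=1).
Iteration 2: edges from {build,parse} -> (merge, k=2), (rollback, k=2).
Iteration 3: edges from {merge,rollback} -> (index, k=3).
Iteration 4: no outgoing edges from {index}; recursion stops.
SUM(k) = 0 + 1 + 1 + 2 + 2 + 3 = 9.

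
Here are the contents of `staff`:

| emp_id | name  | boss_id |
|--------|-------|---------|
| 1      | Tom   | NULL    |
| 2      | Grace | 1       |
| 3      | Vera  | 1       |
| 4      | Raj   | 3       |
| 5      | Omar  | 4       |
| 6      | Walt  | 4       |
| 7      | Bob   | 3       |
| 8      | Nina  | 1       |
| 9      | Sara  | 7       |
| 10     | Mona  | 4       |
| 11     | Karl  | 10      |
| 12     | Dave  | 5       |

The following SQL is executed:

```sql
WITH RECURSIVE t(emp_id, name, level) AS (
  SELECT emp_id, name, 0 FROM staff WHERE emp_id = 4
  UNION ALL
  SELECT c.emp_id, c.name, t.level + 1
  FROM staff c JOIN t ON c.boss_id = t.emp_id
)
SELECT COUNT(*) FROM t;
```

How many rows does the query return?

Base: emp_id=4 (Raj) at level 0.
Iteration 1: rows with boss_id in {4} -> Omar (id 5, level 1), Walt (id 6, level 1), Mona (id 10, level 1).
Iteration 2: rows with boss_id in {5,6,10} -> Karl (id 11, level 2), Dave (id 12, level 2).
Iteration 3: no rows with boss_id in {11,12}; recursion stops.
Total rows emitted: 6.

6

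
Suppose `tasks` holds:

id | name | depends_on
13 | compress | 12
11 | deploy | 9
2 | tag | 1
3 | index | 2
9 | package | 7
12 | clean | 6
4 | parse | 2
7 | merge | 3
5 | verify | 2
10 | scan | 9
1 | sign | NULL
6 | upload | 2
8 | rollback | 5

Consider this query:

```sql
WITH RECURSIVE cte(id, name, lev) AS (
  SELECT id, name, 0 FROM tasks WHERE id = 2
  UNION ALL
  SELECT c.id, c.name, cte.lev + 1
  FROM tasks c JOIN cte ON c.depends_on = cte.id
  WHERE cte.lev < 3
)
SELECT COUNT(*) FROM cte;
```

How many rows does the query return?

Base: id=2 (tag) at lev 0.
Iteration 1: rows with depends_on in {2} -> index (id 3, lev 1), parse (id 4, lev 1), verify (id 5, lev 1), upload (id 6, lev 1).
Iteration 2: rows with depends_on in {3,4,5,6} -> merge (id 7, lev 2), rollback (id 8, lev 2), clean (id 12, lev 2).
Iteration 3: rows with depends_on in {7,8,12} -> package (id 9, lev 3), compress (id 13, lev 3).
Iteration 4: lev < 3 fails for all current rows; recursion stops.
Total rows emitted: 10.

10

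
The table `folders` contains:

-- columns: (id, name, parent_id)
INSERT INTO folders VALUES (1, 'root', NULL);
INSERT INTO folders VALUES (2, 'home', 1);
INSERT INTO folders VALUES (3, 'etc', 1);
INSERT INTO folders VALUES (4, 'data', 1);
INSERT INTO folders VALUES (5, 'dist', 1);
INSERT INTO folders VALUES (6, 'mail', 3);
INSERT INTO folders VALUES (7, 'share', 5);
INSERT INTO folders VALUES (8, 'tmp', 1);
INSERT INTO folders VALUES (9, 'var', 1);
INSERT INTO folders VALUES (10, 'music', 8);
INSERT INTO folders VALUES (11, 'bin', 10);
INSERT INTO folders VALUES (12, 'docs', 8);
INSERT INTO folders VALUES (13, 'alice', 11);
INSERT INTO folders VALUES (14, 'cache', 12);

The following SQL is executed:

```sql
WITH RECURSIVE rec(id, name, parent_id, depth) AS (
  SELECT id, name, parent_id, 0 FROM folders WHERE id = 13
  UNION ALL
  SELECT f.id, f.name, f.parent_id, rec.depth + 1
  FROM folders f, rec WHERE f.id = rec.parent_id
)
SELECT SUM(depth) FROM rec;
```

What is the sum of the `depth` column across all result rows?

Base: id=13 (alice), parent_id=11, depth 0.
Iteration 1: join on id=11 -> bin (id 11, parent_id=10, depth 1).
Iteration 2: join on id=10 -> music (id 10, parent_id=8, depth 2).
Iteration 3: join on id=8 -> tmp (id 8, parent_id=1, depth 3).
Iteration 4: join on id=1 -> root (id 1, parent_id=NULL, depth 4).
Iteration 5: parent_id is NULL; no match; recursion stops.
SUM(depth) = 0 + 1 + 2 + 3 + 4 = 10.

10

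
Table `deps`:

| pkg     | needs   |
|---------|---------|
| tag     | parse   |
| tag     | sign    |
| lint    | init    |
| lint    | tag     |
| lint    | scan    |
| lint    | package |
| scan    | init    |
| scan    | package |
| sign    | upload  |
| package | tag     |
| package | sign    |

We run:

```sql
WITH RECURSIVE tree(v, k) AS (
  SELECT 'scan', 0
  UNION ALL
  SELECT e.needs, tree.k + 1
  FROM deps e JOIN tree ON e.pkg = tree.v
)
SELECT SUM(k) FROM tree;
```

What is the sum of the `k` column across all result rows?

19

Base: (scan, k=0).
Iteration 1: edges from {scan} -> (init, k=1), (package, k=1).
Iteration 2: edges from {init,package} -> (sign, k=2), (tag, k=2).
Iteration 3: edges from {sign,tag} -> (parse, k=3), (sign, k=3), (upload, k=3).
Iteration 4: edges from {parse,sign,upload} -> (upload, k=4).
Iteration 5: no outgoing edges from {upload}; recursion stops.
SUM(k) = 0 + 1 + 1 + 2 + 2 + 3 + 3 + 3 + 4 = 19.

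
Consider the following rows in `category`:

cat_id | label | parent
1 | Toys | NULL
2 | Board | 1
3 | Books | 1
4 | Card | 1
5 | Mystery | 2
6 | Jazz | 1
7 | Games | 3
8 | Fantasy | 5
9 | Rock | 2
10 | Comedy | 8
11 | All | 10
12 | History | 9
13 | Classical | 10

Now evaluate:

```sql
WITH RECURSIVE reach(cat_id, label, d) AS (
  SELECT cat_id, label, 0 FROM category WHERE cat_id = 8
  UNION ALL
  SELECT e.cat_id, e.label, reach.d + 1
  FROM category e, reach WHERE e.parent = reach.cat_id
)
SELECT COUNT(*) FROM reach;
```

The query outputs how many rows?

Base: cat_id=8 (Fantasy) at d 0.
Iteration 1: rows with parent in {8} -> Comedy (id 10, d 1).
Iteration 2: rows with parent in {10} -> All (id 11, d 2), Classical (id 13, d 2).
Iteration 3: no rows with parent in {11,13}; recursion stops.
Total rows emitted: 4.

4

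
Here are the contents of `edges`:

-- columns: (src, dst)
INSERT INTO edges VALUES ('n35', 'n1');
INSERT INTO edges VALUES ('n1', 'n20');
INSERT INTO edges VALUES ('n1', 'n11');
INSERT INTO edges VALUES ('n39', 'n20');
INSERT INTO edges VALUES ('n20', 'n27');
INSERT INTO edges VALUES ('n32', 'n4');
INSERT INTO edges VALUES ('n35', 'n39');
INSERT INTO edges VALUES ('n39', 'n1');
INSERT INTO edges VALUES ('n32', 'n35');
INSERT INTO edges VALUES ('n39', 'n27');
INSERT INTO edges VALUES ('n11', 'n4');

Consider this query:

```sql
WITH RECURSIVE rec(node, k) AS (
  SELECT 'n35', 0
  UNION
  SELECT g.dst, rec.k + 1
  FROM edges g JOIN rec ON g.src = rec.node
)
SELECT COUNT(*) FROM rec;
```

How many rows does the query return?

13

Base: (n35, k=0).
Iteration 1: edges from {n35} -> (n1, k=1), (n39, k=1).
Iteration 2: edges from {n1,n39} -> (n1, k=2), (n11, k=2), (n20, k=2), (n27, k=2). [UNION drops 1 duplicate row(s)]
Iteration 3: edges from {n1,n11,n20,n27} -> (n11, k=3), (n20, k=3), (n27, k=3), (n4, k=3).
Iteration 4: edges from {n11,n20,n27,n4} -> (n27, k=4), (n4, k=4).
Iteration 5: no outgoing edges from {n27,n4}; recursion stops.
Total rows emitted: 13.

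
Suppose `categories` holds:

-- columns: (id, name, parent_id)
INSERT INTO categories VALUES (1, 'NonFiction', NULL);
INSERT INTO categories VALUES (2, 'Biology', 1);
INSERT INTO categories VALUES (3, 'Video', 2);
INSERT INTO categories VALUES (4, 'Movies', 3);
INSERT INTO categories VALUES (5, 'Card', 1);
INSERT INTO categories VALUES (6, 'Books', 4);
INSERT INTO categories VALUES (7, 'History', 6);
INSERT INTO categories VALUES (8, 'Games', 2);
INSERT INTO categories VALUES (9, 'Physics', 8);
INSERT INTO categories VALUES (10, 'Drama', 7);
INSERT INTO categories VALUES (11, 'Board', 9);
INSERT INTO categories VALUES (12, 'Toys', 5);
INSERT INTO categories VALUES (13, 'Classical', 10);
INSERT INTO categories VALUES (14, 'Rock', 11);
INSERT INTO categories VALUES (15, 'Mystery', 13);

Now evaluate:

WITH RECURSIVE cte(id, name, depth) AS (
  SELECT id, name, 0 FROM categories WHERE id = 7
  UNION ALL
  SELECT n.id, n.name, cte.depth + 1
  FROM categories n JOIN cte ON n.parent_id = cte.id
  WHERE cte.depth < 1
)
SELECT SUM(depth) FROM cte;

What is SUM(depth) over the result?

1

Base: id=7 (History) at depth 0.
Iteration 1: rows with parent_id in {7} -> Drama (id 10, depth 1).
Iteration 2: depth < 1 fails for all current rows; recursion stops.
SUM(depth) = 0 + 1 = 1.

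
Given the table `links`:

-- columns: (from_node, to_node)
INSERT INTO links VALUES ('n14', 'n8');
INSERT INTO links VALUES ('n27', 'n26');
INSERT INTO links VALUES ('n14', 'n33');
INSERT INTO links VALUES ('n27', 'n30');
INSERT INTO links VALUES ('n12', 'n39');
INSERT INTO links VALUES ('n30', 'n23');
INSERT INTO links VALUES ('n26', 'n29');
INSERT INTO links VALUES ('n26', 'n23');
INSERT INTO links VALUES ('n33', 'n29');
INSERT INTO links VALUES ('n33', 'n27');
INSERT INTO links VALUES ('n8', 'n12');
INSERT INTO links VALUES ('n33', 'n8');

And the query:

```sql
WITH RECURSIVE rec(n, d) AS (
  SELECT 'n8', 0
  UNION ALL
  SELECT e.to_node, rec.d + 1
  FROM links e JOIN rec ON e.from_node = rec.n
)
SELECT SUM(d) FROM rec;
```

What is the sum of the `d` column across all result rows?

Base: (n8, d=0).
Iteration 1: edges from {n8} -> (n12, d=1).
Iteration 2: edges from {n12} -> (n39, d=2).
Iteration 3: no outgoing edges from {n39}; recursion stops.
SUM(d) = 0 + 1 + 2 = 3.

3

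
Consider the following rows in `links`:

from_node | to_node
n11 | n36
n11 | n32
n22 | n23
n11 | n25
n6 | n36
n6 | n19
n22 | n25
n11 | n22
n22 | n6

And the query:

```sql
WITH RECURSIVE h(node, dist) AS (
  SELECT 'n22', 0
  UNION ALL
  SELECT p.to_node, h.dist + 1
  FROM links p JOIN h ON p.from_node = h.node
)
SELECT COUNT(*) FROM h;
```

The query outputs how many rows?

Base: (n22, dist=0).
Iteration 1: edges from {n22} -> (n23, dist=1), (n25, dist=1), (n6, dist=1).
Iteration 2: edges from {n23,n25,n6} -> (n19, dist=2), (n36, dist=2).
Iteration 3: no outgoing edges from {n19,n36}; recursion stops.
Total rows emitted: 6.

6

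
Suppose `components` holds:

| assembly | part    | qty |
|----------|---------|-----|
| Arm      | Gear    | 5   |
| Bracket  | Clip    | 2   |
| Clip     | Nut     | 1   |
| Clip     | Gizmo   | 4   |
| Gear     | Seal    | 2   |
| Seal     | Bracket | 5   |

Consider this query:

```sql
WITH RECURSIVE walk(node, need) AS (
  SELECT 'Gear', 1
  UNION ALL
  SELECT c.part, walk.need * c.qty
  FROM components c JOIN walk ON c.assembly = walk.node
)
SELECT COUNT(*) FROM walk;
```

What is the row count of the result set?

6

Base: (Gear, need=1).
Iteration 1: components of {Gear} -> Seal = 1*2 = 2.
Iteration 2: components of {Seal} -> Bracket = 2*5 = 10.
Iteration 3: components of {Bracket} -> Clip = 10*2 = 20.
Iteration 4: components of {Clip} -> Gizmo = 20*4 = 80, Nut = 20*1 = 20.
Iteration 5: no further components; recursion stops.
Total rows emitted: 6.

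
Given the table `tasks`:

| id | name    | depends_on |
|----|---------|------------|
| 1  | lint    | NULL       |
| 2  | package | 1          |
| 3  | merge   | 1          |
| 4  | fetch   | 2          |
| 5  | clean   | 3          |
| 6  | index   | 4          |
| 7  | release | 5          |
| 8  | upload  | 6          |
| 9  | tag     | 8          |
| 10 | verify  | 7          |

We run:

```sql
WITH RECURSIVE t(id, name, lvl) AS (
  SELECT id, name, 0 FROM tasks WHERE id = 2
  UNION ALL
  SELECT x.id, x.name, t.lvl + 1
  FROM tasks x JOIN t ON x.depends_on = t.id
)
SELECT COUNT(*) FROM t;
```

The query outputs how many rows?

Base: id=2 (package) at lvl 0.
Iteration 1: rows with depends_on in {2} -> fetch (id 4, lvl 1).
Iteration 2: rows with depends_on in {4} -> index (id 6, lvl 2).
Iteration 3: rows with depends_on in {6} -> upload (id 8, lvl 3).
Iteration 4: rows with depends_on in {8} -> tag (id 9, lvl 4).
Iteration 5: no rows with depends_on in {9}; recursion stops.
Total rows emitted: 5.

5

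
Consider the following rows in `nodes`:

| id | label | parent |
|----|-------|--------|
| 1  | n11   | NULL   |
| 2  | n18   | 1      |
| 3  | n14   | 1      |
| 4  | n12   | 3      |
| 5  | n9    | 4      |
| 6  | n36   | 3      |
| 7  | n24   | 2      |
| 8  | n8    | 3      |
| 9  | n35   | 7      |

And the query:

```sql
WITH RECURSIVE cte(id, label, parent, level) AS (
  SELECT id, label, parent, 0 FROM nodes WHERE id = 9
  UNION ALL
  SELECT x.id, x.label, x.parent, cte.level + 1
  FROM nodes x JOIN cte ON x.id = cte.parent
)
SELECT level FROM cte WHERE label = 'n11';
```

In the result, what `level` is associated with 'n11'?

Base: id=9 (n35), parent=7, level 0.
Iteration 1: join on id=7 -> n24 (id 7, parent=2, level 1).
Iteration 2: join on id=2 -> n18 (id 2, parent=1, level 2).
Iteration 3: join on id=1 -> n11 (id 1, parent=NULL, level 3).
Iteration 4: parent is NULL; no match; recursion stops.

3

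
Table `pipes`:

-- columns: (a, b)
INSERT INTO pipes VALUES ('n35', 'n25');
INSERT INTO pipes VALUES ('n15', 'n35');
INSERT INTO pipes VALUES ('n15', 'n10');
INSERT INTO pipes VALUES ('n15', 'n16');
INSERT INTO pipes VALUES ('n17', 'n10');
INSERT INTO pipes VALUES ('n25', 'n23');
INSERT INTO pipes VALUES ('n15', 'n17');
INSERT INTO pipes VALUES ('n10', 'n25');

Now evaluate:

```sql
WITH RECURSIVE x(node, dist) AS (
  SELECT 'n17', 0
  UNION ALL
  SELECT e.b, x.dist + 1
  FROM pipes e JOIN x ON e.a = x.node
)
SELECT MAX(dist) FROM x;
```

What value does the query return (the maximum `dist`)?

Base: (n17, dist=0).
Iteration 1: edges from {n17} -> (n10, dist=1).
Iteration 2: edges from {n10} -> (n25, dist=2).
Iteration 3: edges from {n25} -> (n23, dist=3).
Iteration 4: no outgoing edges from {n23}; recursion stops.
dist values: 0, 1, 2, 3; the maximum is 3.

3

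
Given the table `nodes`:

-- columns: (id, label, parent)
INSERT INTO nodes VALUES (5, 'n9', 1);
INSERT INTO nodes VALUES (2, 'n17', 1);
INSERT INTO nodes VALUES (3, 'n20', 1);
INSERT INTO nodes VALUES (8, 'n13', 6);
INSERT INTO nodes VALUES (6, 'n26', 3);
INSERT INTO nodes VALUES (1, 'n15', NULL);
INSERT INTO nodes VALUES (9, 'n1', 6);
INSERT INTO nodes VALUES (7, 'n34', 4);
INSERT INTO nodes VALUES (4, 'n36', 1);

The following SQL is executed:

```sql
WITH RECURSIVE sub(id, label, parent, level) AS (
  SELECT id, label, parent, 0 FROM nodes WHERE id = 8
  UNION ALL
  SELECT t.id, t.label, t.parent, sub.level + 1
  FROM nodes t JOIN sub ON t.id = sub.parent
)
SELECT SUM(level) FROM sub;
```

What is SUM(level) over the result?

6

Base: id=8 (n13), parent=6, level 0.
Iteration 1: join on id=6 -> n26 (id 6, parent=3, level 1).
Iteration 2: join on id=3 -> n20 (id 3, parent=1, level 2).
Iteration 3: join on id=1 -> n15 (id 1, parent=NULL, level 3).
Iteration 4: parent is NULL; no match; recursion stops.
SUM(level) = 0 + 1 + 2 + 3 = 6.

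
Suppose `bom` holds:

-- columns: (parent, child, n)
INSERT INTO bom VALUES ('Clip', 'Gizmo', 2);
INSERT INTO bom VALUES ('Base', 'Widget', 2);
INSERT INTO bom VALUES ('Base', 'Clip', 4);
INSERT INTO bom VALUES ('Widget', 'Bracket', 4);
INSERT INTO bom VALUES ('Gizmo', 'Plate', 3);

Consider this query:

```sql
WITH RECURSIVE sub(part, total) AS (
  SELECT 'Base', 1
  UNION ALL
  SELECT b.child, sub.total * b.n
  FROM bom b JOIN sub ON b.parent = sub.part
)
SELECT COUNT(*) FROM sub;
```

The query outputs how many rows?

Base: (Base, total=1).
Iteration 1: components of {Base} -> Clip = 1*4 = 4, Widget = 1*2 = 2.
Iteration 2: components of {Clip,Widget} -> Bracket = 2*4 = 8, Gizmo = 4*2 = 8.
Iteration 3: components of {Bracket,Gizmo} -> Plate = 8*3 = 24.
Iteration 4: no further components; recursion stops.
Total rows emitted: 6.

6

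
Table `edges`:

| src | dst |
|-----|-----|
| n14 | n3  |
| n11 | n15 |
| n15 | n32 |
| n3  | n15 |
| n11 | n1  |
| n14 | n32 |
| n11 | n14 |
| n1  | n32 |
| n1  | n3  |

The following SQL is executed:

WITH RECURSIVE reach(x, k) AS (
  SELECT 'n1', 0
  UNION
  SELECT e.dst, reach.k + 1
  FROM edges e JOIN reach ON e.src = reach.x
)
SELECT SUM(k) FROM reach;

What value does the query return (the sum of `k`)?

7

Base: (n1, k=0).
Iteration 1: edges from {n1} -> (n3, k=1), (n32, k=1).
Iteration 2: edges from {n3,n32} -> (n15, k=2).
Iteration 3: edges from {n15} -> (n32, k=3).
Iteration 4: no outgoing edges from {n32}; recursion stops.
SUM(k) = 0 + 1 + 1 + 2 + 3 = 7.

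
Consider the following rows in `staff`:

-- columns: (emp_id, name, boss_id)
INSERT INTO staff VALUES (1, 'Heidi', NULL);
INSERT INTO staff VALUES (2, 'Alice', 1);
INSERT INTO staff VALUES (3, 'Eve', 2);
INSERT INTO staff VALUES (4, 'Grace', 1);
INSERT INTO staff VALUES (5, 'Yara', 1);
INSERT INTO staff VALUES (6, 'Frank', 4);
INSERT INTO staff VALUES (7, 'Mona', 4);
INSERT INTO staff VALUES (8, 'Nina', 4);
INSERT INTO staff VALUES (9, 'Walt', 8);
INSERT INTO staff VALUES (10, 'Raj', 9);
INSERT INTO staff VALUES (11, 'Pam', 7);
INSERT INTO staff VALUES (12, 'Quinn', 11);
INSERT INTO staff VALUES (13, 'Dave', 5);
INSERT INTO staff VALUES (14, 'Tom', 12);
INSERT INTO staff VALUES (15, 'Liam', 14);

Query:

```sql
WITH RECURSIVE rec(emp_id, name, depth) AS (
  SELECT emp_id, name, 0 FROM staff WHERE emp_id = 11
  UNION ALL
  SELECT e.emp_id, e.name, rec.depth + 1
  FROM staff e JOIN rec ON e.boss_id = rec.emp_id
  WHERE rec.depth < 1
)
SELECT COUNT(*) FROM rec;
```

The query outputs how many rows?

2

Base: emp_id=11 (Pam) at depth 0.
Iteration 1: rows with boss_id in {11} -> Quinn (id 12, depth 1).
Iteration 2: depth < 1 fails for all current rows; recursion stops.
Total rows emitted: 2.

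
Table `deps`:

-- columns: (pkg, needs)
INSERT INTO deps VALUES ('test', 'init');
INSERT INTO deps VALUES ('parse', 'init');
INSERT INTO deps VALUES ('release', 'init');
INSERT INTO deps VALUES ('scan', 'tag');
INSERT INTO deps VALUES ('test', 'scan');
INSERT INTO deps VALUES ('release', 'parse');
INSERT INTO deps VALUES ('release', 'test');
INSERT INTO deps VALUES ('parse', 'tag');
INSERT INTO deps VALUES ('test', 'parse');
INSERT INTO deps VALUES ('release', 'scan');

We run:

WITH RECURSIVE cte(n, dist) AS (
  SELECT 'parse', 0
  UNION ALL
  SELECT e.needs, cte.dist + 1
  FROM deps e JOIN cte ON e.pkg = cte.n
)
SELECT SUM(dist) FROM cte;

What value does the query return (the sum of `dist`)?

Base: (parse, dist=0).
Iteration 1: edges from {parse} -> (init, dist=1), (tag, dist=1).
Iteration 2: no outgoing edges from {init,tag}; recursion stops.
SUM(dist) = 0 + 1 + 1 = 2.

2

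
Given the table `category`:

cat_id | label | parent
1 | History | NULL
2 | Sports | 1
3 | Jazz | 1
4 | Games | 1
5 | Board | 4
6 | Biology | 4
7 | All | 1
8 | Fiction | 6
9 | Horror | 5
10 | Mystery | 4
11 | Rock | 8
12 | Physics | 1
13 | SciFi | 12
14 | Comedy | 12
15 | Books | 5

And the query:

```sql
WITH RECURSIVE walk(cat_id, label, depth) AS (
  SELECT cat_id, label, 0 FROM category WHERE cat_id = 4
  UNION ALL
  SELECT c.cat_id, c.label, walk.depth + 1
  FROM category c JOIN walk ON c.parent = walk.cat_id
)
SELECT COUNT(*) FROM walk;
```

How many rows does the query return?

8

Base: cat_id=4 (Games) at depth 0.
Iteration 1: rows with parent in {4} -> Board (id 5, depth 1), Biology (id 6, depth 1), Mystery (id 10, depth 1).
Iteration 2: rows with parent in {5,6,10} -> Fiction (id 8, depth 2), Horror (id 9, depth 2), Books (id 15, depth 2).
Iteration 3: rows with parent in {8,9,15} -> Rock (id 11, depth 3).
Iteration 4: no rows with parent in {11}; recursion stops.
Total rows emitted: 8.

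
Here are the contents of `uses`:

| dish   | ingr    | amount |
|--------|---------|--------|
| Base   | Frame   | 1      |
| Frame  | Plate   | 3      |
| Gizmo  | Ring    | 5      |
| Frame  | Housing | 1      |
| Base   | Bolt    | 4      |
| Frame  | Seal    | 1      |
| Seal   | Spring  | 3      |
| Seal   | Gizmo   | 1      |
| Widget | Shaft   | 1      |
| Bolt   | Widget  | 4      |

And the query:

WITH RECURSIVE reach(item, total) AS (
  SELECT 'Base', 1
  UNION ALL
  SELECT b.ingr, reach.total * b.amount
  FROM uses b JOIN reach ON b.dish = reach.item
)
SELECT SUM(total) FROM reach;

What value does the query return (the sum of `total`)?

52

Base: (Base, total=1).
Iteration 1: components of {Base} -> Bolt = 1*4 = 4, Frame = 1*1 = 1.
Iteration 2: components of {Bolt,Frame} -> Housing = 1*1 = 1, Plate = 1*3 = 3, Seal = 1*1 = 1, Widget = 4*4 = 16.
Iteration 3: components of {Housing,Plate,Seal,Widget} -> Gizmo = 1*1 = 1, Shaft = 16*1 = 16, Spring = 1*3 = 3.
Iteration 4: components of {Gizmo,Shaft,Spring} -> Ring = 1*5 = 5.
Iteration 5: no further components; recursion stops.
SUM(total) = 1 + 1 + 4 + 1 + 1 + 3 + 16 + 3 + 1 + 16 + 5 = 52.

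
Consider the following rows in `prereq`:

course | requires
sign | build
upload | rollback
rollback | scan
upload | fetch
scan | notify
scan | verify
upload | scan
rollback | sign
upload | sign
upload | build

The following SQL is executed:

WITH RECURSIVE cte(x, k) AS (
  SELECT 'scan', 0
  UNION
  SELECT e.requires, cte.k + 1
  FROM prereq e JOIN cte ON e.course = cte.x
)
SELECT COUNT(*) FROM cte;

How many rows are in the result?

Base: (scan, k=0).
Iteration 1: edges from {scan} -> (notify, k=1), (verify, k=1).
Iteration 2: no outgoing edges from {notify,verify}; recursion stops.
Total rows emitted: 3.

3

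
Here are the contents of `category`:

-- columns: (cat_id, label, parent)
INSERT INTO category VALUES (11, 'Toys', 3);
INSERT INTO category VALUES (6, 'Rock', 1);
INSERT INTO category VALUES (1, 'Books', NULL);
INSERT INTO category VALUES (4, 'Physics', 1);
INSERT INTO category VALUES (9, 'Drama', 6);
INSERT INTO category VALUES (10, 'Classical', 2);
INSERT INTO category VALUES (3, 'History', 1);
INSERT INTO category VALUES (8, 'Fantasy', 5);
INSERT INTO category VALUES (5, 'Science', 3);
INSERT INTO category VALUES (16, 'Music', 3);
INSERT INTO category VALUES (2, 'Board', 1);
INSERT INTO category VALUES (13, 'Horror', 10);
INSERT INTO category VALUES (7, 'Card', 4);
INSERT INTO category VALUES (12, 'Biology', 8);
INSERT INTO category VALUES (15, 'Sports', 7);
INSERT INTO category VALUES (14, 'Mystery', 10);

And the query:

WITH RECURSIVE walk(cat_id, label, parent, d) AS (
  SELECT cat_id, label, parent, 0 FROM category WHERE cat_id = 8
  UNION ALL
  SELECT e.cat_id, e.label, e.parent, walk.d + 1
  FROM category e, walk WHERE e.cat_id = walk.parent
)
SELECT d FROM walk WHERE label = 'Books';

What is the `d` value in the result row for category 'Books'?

3

Base: cat_id=8 (Fantasy), parent=5, d 0.
Iteration 1: join on cat_id=5 -> Science (id 5, parent=3, d 1).
Iteration 2: join on cat_id=3 -> History (id 3, parent=1, d 2).
Iteration 3: join on cat_id=1 -> Books (id 1, parent=NULL, d 3).
Iteration 4: parent is NULL; no match; recursion stops.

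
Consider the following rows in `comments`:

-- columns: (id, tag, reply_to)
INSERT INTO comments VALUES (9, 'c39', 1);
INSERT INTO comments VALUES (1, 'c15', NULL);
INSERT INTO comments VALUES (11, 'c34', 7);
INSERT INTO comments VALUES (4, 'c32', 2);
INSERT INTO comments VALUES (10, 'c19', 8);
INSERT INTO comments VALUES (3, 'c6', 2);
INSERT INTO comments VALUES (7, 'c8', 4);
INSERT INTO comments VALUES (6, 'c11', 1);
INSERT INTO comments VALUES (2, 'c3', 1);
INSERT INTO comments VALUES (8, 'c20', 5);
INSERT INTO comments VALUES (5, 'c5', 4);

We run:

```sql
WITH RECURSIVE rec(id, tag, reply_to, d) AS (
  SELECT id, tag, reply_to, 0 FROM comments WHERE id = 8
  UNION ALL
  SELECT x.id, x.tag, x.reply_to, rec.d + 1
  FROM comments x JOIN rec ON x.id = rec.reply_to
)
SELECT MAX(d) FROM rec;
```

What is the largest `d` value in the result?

4

Base: id=8 (c20), reply_to=5, d 0.
Iteration 1: join on id=5 -> c5 (id 5, reply_to=4, d 1).
Iteration 2: join on id=4 -> c32 (id 4, reply_to=2, d 2).
Iteration 3: join on id=2 -> c3 (id 2, reply_to=1, d 3).
Iteration 4: join on id=1 -> c15 (id 1, reply_to=NULL, d 4).
Iteration 5: reply_to is NULL; no match; recursion stops.
d values: 0, 1, 2, 3, 4; the maximum is 4.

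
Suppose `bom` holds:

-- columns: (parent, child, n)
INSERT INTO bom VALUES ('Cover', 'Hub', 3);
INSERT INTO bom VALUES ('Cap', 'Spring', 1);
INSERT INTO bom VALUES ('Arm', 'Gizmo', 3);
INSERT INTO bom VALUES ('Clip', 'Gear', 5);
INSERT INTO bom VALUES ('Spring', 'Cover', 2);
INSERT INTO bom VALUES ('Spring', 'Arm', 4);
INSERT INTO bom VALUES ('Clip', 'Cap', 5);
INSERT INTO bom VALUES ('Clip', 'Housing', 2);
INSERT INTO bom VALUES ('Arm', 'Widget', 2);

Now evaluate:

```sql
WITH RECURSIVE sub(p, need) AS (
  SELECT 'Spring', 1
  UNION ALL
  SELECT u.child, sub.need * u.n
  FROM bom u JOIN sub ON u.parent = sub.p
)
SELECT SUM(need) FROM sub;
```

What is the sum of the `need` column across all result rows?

Base: (Spring, need=1).
Iteration 1: components of {Spring} -> Arm = 1*4 = 4, Cover = 1*2 = 2.
Iteration 2: components of {Arm,Cover} -> Gizmo = 4*3 = 12, Hub = 2*3 = 6, Widget = 4*2 = 8.
Iteration 3: no further components; recursion stops.
SUM(need) = 1 + 2 + 4 + 6 + 8 + 12 = 33.

33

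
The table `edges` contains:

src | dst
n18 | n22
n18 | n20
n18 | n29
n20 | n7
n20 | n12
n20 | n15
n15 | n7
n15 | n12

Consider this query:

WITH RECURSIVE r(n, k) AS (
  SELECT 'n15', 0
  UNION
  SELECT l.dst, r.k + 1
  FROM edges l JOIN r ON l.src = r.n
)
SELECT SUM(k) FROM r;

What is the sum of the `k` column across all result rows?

Base: (n15, k=0).
Iteration 1: edges from {n15} -> (n12, k=1), (n7, k=1).
Iteration 2: no outgoing edges from {n12,n7}; recursion stops.
SUM(k) = 0 + 1 + 1 = 2.

2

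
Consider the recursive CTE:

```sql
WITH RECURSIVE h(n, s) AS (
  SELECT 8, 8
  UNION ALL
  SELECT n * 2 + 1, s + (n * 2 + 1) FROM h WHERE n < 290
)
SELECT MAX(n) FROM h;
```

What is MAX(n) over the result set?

575

Base: n=8, s=8.
Iteration 1: 8 < 290 holds -> n = 8 * 2 + 1 = 17, s = 8 + 17 = 25.
Iteration 2: 17 < 290 holds -> n = 17 * 2 + 1 = 35, s = 25 + 35 = 60.
Iteration 3: 35 < 290 holds -> n = 35 * 2 + 1 = 71, s = 60 + 71 = 131.
Iteration 4: 71 < 290 holds -> n = 71 * 2 + 1 = 143, s = 131 + 143 = 274.
Iteration 5: 143 < 290 holds -> n = 143 * 2 + 1 = 287, s = 274 + 287 = 561.
Iteration 6: 287 < 290 holds -> n = 287 * 2 + 1 = 575, s = 561 + 575 = 1136.
Iteration 7: 575 < 290 fails; recursion stops.
n values: 8, 17, 35, 71, 143, 287, 575; the maximum is 575.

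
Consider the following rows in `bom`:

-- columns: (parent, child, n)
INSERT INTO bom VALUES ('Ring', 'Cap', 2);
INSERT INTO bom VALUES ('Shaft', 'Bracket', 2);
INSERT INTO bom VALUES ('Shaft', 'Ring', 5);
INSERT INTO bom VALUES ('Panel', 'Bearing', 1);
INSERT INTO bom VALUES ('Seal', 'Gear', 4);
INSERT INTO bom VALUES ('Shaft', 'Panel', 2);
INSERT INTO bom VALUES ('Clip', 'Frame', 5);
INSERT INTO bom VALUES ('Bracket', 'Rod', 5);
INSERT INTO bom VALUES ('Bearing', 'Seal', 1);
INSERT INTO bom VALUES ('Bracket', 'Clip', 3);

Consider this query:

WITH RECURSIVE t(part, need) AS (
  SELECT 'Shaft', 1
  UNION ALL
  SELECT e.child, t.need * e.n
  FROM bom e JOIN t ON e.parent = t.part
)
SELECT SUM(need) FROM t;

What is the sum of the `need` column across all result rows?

78

Base: (Shaft, need=1).
Iteration 1: components of {Shaft} -> Bracket = 1*2 = 2, Panel = 1*2 = 2, Ring = 1*5 = 5.
Iteration 2: components of {Bracket,Panel,Ring} -> Bearing = 2*1 = 2, Cap = 5*2 = 10, Clip = 2*3 = 6, Rod = 2*5 = 10.
Iteration 3: components of {Bearing,Cap,Clip,Rod} -> Frame = 6*5 = 30, Seal = 2*1 = 2.
Iteration 4: components of {Frame,Seal} -> Gear = 2*4 = 8.
Iteration 5: no further components; recursion stops.
SUM(need) = 1 + 2 + 2 + 5 + 6 + 10 + 2 + 10 + 30 + 2 + 8 = 78.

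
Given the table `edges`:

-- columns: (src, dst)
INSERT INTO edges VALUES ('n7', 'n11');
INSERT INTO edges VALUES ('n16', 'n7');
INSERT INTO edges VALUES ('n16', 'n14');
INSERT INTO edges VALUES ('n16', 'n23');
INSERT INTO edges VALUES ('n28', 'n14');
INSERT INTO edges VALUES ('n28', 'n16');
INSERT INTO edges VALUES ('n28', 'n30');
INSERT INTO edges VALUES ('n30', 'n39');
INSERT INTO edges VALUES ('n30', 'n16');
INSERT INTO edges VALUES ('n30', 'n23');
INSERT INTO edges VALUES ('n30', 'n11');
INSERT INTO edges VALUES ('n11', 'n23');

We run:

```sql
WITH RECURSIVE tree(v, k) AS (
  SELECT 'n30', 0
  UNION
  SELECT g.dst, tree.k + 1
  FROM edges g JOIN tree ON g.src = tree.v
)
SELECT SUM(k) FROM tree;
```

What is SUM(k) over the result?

17

Base: (n30, k=0).
Iteration 1: edges from {n30} -> (n11, k=1), (n16, k=1), (n23, k=1), (n39, k=1).
Iteration 2: edges from {n11,n16,n23,n39} -> (n14, k=2), (n23, k=2), (n7, k=2). [UNION drops 1 duplicate row(s)]
Iteration 3: edges from {n14,n23,n7} -> (n11, k=3).
Iteration 4: edges from {n11} -> (n23, k=4).
Iteration 5: no outgoing edges from {n23}; recursion stops.
SUM(k) = 0 + 1 + 1 + 1 + 1 + 2 + 2 + 2 + 3 + 4 = 17.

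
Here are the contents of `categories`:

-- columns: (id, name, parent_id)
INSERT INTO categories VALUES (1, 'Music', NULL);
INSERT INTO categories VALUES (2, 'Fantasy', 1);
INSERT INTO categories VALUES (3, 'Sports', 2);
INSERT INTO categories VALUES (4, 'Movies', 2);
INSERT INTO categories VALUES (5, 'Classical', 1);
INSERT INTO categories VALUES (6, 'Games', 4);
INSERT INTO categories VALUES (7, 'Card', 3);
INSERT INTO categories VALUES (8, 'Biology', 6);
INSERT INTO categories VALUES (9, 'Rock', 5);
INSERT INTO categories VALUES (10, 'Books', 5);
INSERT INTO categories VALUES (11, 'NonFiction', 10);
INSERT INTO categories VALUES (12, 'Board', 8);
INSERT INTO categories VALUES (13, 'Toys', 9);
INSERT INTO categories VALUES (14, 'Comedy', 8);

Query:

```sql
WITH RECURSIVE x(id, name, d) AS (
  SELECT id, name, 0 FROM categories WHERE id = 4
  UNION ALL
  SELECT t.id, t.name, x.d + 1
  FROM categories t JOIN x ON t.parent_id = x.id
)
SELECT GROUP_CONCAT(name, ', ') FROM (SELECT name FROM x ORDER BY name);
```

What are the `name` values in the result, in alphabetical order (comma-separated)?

Base: id=4 (Movies) at d 0.
Iteration 1: rows with parent_id in {4} -> Games (id 6, d 1).
Iteration 2: rows with parent_id in {6} -> Biology (id 8, d 2).
Iteration 3: rows with parent_id in {8} -> Board (id 12, d 3), Comedy (id 14, d 3).
Iteration 4: no rows with parent_id in {12,14}; recursion stops.

Biology, Board, Comedy, Games, Movies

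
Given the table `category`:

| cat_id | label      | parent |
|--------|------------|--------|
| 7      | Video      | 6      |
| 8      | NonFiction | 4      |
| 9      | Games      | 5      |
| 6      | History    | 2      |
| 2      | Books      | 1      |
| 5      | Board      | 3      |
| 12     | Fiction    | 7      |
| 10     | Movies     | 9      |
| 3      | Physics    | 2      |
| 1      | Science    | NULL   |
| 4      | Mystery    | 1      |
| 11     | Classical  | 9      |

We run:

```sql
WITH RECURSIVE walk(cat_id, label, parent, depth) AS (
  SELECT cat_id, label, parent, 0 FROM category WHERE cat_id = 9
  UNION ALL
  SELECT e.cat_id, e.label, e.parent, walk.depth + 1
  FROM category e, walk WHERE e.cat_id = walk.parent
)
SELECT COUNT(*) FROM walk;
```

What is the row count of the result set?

Base: cat_id=9 (Games), parent=5, depth 0.
Iteration 1: join on cat_id=5 -> Board (id 5, parent=3, depth 1).
Iteration 2: join on cat_id=3 -> Physics (id 3, parent=2, depth 2).
Iteration 3: join on cat_id=2 -> Books (id 2, parent=1, depth 3).
Iteration 4: join on cat_id=1 -> Science (id 1, parent=NULL, depth 4).
Iteration 5: parent is NULL; no match; recursion stops.
Total rows emitted: 5.

5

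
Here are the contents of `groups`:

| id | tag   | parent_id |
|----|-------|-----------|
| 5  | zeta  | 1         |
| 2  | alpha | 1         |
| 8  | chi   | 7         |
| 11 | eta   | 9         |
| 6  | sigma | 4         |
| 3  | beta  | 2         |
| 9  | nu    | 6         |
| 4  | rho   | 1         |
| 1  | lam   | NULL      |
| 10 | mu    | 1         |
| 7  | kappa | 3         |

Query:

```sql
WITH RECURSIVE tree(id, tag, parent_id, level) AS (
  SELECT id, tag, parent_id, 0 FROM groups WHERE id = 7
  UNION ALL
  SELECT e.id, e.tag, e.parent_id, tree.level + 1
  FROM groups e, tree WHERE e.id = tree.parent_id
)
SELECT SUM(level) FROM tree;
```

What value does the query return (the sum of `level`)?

6

Base: id=7 (kappa), parent_id=3, level 0.
Iteration 1: join on id=3 -> beta (id 3, parent_id=2, level 1).
Iteration 2: join on id=2 -> alpha (id 2, parent_id=1, level 2).
Iteration 3: join on id=1 -> lam (id 1, parent_id=NULL, level 3).
Iteration 4: parent_id is NULL; no match; recursion stops.
SUM(level) = 0 + 1 + 2 + 3 = 6.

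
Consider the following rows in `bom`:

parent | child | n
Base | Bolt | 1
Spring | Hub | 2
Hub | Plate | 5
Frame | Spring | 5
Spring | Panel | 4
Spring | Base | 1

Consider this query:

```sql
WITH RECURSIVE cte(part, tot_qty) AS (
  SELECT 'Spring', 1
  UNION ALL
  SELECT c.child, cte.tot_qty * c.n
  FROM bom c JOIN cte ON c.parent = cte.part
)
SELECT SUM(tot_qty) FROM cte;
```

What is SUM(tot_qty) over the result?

Base: (Spring, tot_qty=1).
Iteration 1: components of {Spring} -> Base = 1*1 = 1, Hub = 1*2 = 2, Panel = 1*4 = 4.
Iteration 2: components of {Base,Hub,Panel} -> Bolt = 1*1 = 1, Plate = 2*5 = 10.
Iteration 3: no further components; recursion stops.
SUM(tot_qty) = 1 + 2 + 1 + 4 + 10 + 1 = 19.

19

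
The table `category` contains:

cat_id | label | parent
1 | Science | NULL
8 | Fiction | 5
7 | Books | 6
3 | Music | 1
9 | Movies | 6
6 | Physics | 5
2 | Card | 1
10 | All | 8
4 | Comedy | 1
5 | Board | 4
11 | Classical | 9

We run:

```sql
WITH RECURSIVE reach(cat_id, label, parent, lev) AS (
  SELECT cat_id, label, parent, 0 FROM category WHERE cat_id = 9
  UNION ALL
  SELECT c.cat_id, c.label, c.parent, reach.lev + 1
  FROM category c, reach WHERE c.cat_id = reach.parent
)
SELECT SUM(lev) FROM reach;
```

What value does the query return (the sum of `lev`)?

10

Base: cat_id=9 (Movies), parent=6, lev 0.
Iteration 1: join on cat_id=6 -> Physics (id 6, parent=5, lev 1).
Iteration 2: join on cat_id=5 -> Board (id 5, parent=4, lev 2).
Iteration 3: join on cat_id=4 -> Comedy (id 4, parent=1, lev 3).
Iteration 4: join on cat_id=1 -> Science (id 1, parent=NULL, lev 4).
Iteration 5: parent is NULL; no match; recursion stops.
SUM(lev) = 0 + 1 + 2 + 3 + 4 = 10.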